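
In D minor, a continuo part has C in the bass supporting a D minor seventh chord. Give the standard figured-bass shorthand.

C is the seventh of D minor seventh, so the chord is in third inversion.
A seventh chord in third inversion is figured 6/4/2, conventionally abbreviated 4/2.

4/2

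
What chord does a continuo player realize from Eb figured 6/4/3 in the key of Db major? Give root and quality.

Ab dominant seventh

The figures 6/4/3 indicate a seventh chord in second inversion.
In second inversion the root lies a fourth above the bass: a fourth above Eb in Db major is Ab.
The chord tones are Eb, Gb, Ab, C, giving Ab dominant seventh.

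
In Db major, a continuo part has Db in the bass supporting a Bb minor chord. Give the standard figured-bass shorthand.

6

Db is the third of Bb minor, so the chord is in first inversion.
A triad in first inversion is figured 6/3, conventionally abbreviated 6.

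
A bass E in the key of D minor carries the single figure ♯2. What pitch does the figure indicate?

Counting 1 letter step above E lands on F; in D minor, that letter is F.
The #2 figure raises it a semitone, giving F#.

F#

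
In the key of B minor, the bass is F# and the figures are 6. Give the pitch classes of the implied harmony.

The written figures 6 are shorthand for 6/3: the 3 is implied.
A third above F# in this key is A.
A sixth above F# in this key is D.
Together with the bass F#, this spells D major in first inversion.

F#, A, D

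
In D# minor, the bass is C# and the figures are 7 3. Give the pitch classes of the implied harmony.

C#, E#, G#, B

The written figures 7 3 are shorthand for 7/5/3: the 5 is implied.
A third above C# in this key is E#.
A fifth above C# in this key is G#.
A seventh above C# in this key is B.
Together with the bass C#, this spells C# dominant seventh in root position.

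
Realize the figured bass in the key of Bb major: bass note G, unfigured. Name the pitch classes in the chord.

G, Bb, D

An unfigured bass implies 5/3.
A third above G in this key is Bb.
A fifth above G in this key is D.
Together with the bass G, this spells G minor in root position.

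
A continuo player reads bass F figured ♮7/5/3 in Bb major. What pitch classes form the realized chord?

A third above F in this key is A.
A fifth above F in this key is C.
A seventh above F in this key is Eb, made natural (E) by the ♮ figure.
Together with the bass F, this spells F major seventh in root position.

F, A, C, E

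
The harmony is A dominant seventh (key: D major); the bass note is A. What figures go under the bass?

A is the root of A dominant seventh, so the chord is in root position.
A seventh chord in root position is figured 7/5/3, conventionally abbreviated 7.

7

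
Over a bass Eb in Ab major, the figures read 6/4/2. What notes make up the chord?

Eb, F, Ab, C

A second above Eb in this key is F.
A fourth above Eb in this key is Ab.
A sixth above Eb in this key is C.
Together with the bass Eb, this spells F minor seventh in third inversion.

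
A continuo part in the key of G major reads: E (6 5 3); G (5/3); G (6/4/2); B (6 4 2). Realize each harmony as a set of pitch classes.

E, G, B, C | G, B, D | G, A, C, E | B, C, E, G

E (6/5/3): E, G, B, C.
G (5/3): G, B, D.
G (6/4/2): G, A, C, E.
B (6/4/2): B, C, E, G.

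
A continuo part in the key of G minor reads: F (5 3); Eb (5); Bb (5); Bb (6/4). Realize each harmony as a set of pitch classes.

F (5/3): F, A, C.
Eb (5/3): Eb, G, Bb.
Bb (5/3): Bb, D, F.
Bb (6/4): Bb, Eb, G.

F, A, C | Eb, G, Bb | Bb, D, F | Bb, Eb, G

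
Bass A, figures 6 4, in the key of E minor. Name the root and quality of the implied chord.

The figures 6 4 indicate a triad in second inversion.
In second inversion the root lies a fourth above the bass: a fourth above A in E minor is D.
The chord tones are A, D, F#, giving D major.

D major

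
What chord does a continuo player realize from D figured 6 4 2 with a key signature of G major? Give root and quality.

E minor seventh

The figures 6 4 2 indicate a seventh chord in third inversion.
In third inversion the root lies a second above the bass: a second above D in G major is E.
The chord tones are D, E, G, B, giving E minor seventh.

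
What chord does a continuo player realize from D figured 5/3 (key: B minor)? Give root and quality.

The figures 5/3 indicate a triad in root position.
In root position the bass is the root, so the root is D.
The chord tones are D, F#, A, giving D major.

D major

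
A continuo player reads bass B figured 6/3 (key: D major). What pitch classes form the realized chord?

A third above B in this key is D.
A sixth above B in this key is G.
Together with the bass B, this spells G major in first inversion.

B, D, G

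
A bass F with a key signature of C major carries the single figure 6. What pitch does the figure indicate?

D

Counting 5 letter steps above F lands on D; in C major, that letter is D.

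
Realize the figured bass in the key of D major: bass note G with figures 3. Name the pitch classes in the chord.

G, B, D

The written figures 3 are shorthand for 5/3: the 5 is implied.
A third above G in this key is B.
A fifth above G in this key is D.
Together with the bass G, this spells G major in root position.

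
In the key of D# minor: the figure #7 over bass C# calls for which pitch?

B#

Counting 6 letter steps above C# lands on B; in D# minor, that letter is B.
The #7 figure raises it a semitone, giving B#.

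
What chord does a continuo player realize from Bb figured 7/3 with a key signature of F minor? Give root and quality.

Bb minor seventh

The figures 7/3 indicate a seventh chord in root position.
In root position the bass is the root, so the root is Bb.
The chord tones are Bb, Db, F, Ab, giving Bb minor seventh.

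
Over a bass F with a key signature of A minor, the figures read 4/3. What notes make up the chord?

F, A, B, D

The written figures 4/3 are shorthand for 6/4/3: the 6 is implied.
A third above F in this key is A.
A fourth above F in this key is B.
A sixth above F in this key is D.
Together with the bass F, this spells B half-diminished seventh in second inversion.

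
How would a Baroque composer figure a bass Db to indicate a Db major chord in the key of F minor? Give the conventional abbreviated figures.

Db is the root of Db major, so the chord is in root position.
A triad in root position is figured 5/3, conventionally abbreviated (no figures — root-position triad).

no figures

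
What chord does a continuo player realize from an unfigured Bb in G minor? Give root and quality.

Bb major

An unfigured bass indicates a triad in root position.
In root position the bass is the root, so the root is Bb.
The chord tones are Bb, D, F, giving Bb major.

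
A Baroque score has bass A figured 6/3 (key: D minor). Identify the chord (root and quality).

The figures 6/3 indicate a triad in first inversion.
In first inversion the root lies a sixth above the bass: a sixth above A in D minor is F.
The chord tones are A, C, F, giving F major.

F major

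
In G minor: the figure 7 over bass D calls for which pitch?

Counting 6 letter steps above D lands on C; in G minor, that letter is C.

C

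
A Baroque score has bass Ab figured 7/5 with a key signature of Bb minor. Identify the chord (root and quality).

The figures 7/5 indicate a seventh chord in root position.
In root position the bass is the root, so the root is Ab.
The chord tones are Ab, C, Eb, Gb, giving Ab dominant seventh.

Ab dominant seventh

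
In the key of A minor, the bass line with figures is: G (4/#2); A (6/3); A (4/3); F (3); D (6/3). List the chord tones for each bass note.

G (6/4/#2): G, A#, C, E.
A (6/3): A, C, F.
A (6/4/3): A, C, D, F.
F (5/3): F, A, C.
D (6/3): D, F, B.

G, A#, C, E | A, C, F | A, C, D, F | F, A, C | D, F, B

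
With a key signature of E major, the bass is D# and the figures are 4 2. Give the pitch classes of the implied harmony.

The written figures 4 2 are shorthand for 6/4/2: the 6 is implied.
A second above D# in this key is E.
A fourth above D# in this key is G#.
A sixth above D# in this key is B.
Together with the bass D#, this spells E major seventh in third inversion.

D#, E, G#, B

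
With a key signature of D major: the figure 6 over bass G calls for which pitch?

Counting 5 letter steps above G lands on E; in D major, that letter is E.

E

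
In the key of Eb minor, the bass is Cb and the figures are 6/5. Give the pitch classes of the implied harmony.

The written figures 6/5 are shorthand for 6/5/3: the 3 is implied.
A third above Cb in this key is Eb.
A fifth above Cb in this key is Gb.
A sixth above Cb in this key is Ab.
Together with the bass Cb, this spells Ab minor seventh in first inversion.

Cb, Eb, Gb, Ab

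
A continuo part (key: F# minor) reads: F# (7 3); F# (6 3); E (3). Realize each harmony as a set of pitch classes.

F#, A, C#, E | F#, A, D | E, G#, B

F# (7/5/3): F#, A, C#, E.
F# (6/3): F#, A, D.
E (5/3): E, G#, B.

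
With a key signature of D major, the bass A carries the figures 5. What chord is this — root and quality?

The figures 5 indicate a triad in root position.
In root position the bass is the root, so the root is A.
The chord tones are A, C#, E, giving A major.

A major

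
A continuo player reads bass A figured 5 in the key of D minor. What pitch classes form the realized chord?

The written figures 5 are shorthand for 5/3: the 3 is implied.
A third above A in this key is C.
A fifth above A in this key is E.
Together with the bass A, this spells A minor in root position.

A, C, E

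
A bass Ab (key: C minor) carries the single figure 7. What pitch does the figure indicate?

Counting 6 letter steps above Ab lands on G; in C minor, that letter is G.

G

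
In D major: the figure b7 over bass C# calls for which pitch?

Counting 6 letter steps above C# lands on B; in D major, that letter is B.
The b7 figure lowers it a semitone, giving Bb.

Bb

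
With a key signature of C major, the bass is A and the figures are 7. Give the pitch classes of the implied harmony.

A, C, E, G

The written figures 7 are shorthand for 7/5/3: the 5/3 are implied.
A third above A in this key is C.
A fifth above A in this key is E.
A seventh above A in this key is G.
Together with the bass A, this spells A minor seventh in root position.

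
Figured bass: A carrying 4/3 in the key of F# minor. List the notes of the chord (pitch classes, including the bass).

A, C#, D, F#

The written figures 4/3 are shorthand for 6/4/3: the 6 is implied.
A third above A in this key is C#.
A fourth above A in this key is D.
A sixth above A in this key is F#.
Together with the bass A, this spells D major seventh in second inversion.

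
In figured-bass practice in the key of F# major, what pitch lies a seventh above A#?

G#

Counting 6 letter steps above A# lands on G; in F# major, that letter is G#.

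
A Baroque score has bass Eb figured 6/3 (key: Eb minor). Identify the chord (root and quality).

The figures 6/3 indicate a triad in first inversion.
In first inversion the root lies a sixth above the bass: a sixth above Eb in Eb minor is Cb.
The chord tones are Eb, Gb, Cb, giving Cb major.

Cb major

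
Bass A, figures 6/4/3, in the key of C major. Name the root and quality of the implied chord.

D minor seventh

The figures 6/4/3 indicate a seventh chord in second inversion.
In second inversion the root lies a fourth above the bass: a fourth above A in C major is D.
The chord tones are A, C, D, F, giving D minor seventh.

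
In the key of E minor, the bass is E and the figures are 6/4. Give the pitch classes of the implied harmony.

E, A, C

A fourth above E in this key is A.
A sixth above E in this key is C.
Together with the bass E, this spells A minor in second inversion.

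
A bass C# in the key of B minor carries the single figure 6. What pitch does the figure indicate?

Counting 5 letter steps above C# lands on A; in B minor, that letter is A.

A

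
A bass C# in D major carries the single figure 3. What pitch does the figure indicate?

Counting 2 letter steps above C# lands on E; in D major, that letter is E.

E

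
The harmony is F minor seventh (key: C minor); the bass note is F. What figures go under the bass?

F is the root of F minor seventh, so the chord is in root position.
A seventh chord in root position is figured 7/5/3, conventionally abbreviated 7.

7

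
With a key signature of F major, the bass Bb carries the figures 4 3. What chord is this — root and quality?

E half-diminished seventh

The figures 4 3 indicate a seventh chord in second inversion.
In second inversion the root lies a fourth above the bass: a fourth above Bb in F major is E.
The chord tones are Bb, D, E, G, giving E half-diminished seventh.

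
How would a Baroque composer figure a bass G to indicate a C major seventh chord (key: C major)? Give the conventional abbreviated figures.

G is the fifth of C major seventh, so the chord is in second inversion.
A seventh chord in second inversion is figured 6/4/3, conventionally abbreviated 4/3.

4/3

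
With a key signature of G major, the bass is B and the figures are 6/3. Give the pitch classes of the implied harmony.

A third above B in this key is D.
A sixth above B in this key is G.
Together with the bass B, this spells G major in first inversion.

B, D, G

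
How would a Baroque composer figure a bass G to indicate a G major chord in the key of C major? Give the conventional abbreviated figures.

no figures

G is the root of G major, so the chord is in root position.
A triad in root position is figured 5/3, conventionally abbreviated (no figures — root-position triad).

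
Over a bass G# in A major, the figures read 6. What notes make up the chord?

G#, B, E

The written figures 6 are shorthand for 6/3: the 3 is implied.
A third above G# in this key is B.
A sixth above G# in this key is E.
Together with the bass G#, this spells E major in first inversion.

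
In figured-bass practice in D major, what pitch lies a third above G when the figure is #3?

B#

Counting 2 letter steps above G lands on B; in D major, that letter is B.
The #3 figure raises it a semitone, giving B#.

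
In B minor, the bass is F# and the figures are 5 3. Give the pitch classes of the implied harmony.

F#, A, C#

A third above F# in this key is A.
A fifth above F# in this key is C#.
Together with the bass F#, this spells F# minor in root position.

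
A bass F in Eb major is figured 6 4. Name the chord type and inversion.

triad, second inversion

Intervals of 6/4 above the bass form a triad; the bass is the fifth, so this is second inversion.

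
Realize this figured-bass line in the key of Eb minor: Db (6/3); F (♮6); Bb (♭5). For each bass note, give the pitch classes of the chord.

Db, F, Bb | F, Ab, D | Bb, Db, Fb

Db (6/3): Db, F, Bb.
F (♮6/3): F, Ab, D.
Bb (b5/3): Bb, Db, Fb.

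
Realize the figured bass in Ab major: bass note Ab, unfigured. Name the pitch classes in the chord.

Ab, C, Eb

An unfigured bass implies 5/3.
A third above Ab in this key is C.
A fifth above Ab in this key is Eb.
Together with the bass Ab, this spells Ab major in root position.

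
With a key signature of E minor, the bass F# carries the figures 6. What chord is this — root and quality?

D major

The figures 6 indicate a triad in first inversion.
In first inversion the root lies a sixth above the bass: a sixth above F# in E minor is D.
The chord tones are F#, A, D, giving D major.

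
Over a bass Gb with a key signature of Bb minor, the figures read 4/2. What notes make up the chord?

The written figures 4/2 are shorthand for 6/4/2: the 6 is implied.
A second above Gb in this key is Ab.
A fourth above Gb in this key is C.
A sixth above Gb in this key is Eb.
Together with the bass Gb, this spells Ab dominant seventh in third inversion.

Gb, Ab, C, Eb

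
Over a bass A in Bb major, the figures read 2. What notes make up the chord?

The written figures 2 are shorthand for 6/4/2: the 6/4 are implied.
A second above A in this key is Bb.
A fourth above A in this key is D.
A sixth above A in this key is F.
Together with the bass A, this spells Bb major seventh in third inversion.

A, Bb, D, F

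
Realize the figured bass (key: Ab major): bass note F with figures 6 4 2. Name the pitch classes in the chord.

F, G, Bb, Db

A second above F in this key is G.
A fourth above F in this key is Bb.
A sixth above F in this key is Db.
Together with the bass F, this spells G half-diminished seventh in third inversion.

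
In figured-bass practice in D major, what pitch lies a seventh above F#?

Counting 6 letter steps above F# lands on E; in D major, that letter is E.

E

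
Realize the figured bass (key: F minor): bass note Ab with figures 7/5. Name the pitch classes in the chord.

Ab, C, Eb, G

The written figures 7/5 are shorthand for 7/5/3: the 3 is implied.
A third above Ab in this key is C.
A fifth above Ab in this key is Eb.
A seventh above Ab in this key is G.
Together with the bass Ab, this spells Ab major seventh in root position.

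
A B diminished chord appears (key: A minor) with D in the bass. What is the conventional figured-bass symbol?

6

D is the third of B diminished, so the chord is in first inversion.
A triad in first inversion is figured 6/3, conventionally abbreviated 6.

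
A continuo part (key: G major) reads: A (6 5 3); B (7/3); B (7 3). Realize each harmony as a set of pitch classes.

A, C, E, F# | B, D, F#, A | B, D, F#, A

A (6/5/3): A, C, E, F#.
B (7/5/3): B, D, F#, A.
B (7/5/3): B, D, F#, A.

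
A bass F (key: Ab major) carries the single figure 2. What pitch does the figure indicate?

Counting 1 letter step above F lands on G; in Ab major, that letter is G.

G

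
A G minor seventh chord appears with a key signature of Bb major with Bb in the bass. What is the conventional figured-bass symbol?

6/5

Bb is the third of G minor seventh, so the chord is in first inversion.
A seventh chord in first inversion is figured 6/5/3, conventionally abbreviated 6/5.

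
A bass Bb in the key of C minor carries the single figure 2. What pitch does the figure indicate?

C

Counting 1 letter step above Bb lands on C; in C minor, that letter is C.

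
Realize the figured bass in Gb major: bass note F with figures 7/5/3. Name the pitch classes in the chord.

A third above F in this key is Ab.
A fifth above F in this key is Cb.
A seventh above F in this key is Eb.
Together with the bass F, this spells F half-diminished seventh in root position.

F, Ab, Cb, Eb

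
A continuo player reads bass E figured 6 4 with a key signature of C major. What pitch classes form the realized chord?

E, A, C

A fourth above E in this key is A.
A sixth above E in this key is C.
Together with the bass E, this spells A minor in second inversion.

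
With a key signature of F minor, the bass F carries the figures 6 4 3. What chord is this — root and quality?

Bb minor seventh

The figures 6 4 3 indicate a seventh chord in second inversion.
In second inversion the root lies a fourth above the bass: a fourth above F in F minor is Bb.
The chord tones are F, Ab, Bb, Db, giving Bb minor seventh.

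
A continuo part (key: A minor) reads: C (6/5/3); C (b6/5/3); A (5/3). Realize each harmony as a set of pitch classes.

C, E, G, A | C, E, G, Ab | A, C, E

C (6/5/3): C, E, G, A.
C (b6/5/3): C, E, G, Ab.
A (5/3): A, C, E.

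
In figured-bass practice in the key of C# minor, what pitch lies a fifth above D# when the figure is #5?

Counting 4 letter steps above D# lands on A; in C# minor, that letter is A.
The #5 figure raises it a semitone, giving A#.

A#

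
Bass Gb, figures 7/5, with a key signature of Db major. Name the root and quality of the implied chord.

The figures 7/5 indicate a seventh chord in root position.
In root position the bass is the root, so the root is Gb.
The chord tones are Gb, Bb, Db, F, giving Gb major seventh.

Gb major seventh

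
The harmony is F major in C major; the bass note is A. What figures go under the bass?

6

A is the third of F major, so the chord is in first inversion.
A triad in first inversion is figured 6/3, conventionally abbreviated 6.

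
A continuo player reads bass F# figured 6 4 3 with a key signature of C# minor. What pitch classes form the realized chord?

F#, A, B, D#

A third above F# in this key is A.
A fourth above F# in this key is B.
A sixth above F# in this key is D#.
Together with the bass F#, this spells B dominant seventh in second inversion.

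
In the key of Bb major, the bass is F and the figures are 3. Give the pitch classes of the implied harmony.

The written figures 3 are shorthand for 5/3: the 5 is implied.
A third above F in this key is A.
A fifth above F in this key is C.
Together with the bass F, this spells F major in root position.

F, A, C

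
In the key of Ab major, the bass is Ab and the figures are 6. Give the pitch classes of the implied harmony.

The written figures 6 are shorthand for 6/3: the 3 is implied.
A third above Ab in this key is C.
A sixth above Ab in this key is F.
Together with the bass Ab, this spells F minor in first inversion.

Ab, C, F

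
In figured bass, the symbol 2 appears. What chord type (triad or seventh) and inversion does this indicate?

seventh chord, third inversion

2 is shorthand for 6/4/2.
Intervals of 6/4/2 above the bass form a seventh chord; the bass is the seventh, so this is third inversion.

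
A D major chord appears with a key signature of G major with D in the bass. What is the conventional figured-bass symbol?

no figures

D is the root of D major, so the chord is in root position.
A triad in root position is figured 5/3, conventionally abbreviated (no figures — root-position triad).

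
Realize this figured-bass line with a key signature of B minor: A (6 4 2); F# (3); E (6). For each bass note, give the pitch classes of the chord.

A, B, D, F# | F#, A, C# | E, G, C#

A (6/4/2): A, B, D, F#.
F# (5/3): F#, A, C#.
E (6/3): E, G, C#.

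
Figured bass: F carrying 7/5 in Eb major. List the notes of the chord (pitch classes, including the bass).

F, Ab, C, Eb

The written figures 7/5 are shorthand for 7/5/3: the 3 is implied.
A third above F in this key is Ab.
A fifth above F in this key is C.
A seventh above F in this key is Eb.
Together with the bass F, this spells F minor seventh in root position.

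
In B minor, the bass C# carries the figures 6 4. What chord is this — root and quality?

F# minor

The figures 6 4 indicate a triad in second inversion.
In second inversion the root lies a fourth above the bass: a fourth above C# in B minor is F#.
The chord tones are C#, F#, A, giving F# minor.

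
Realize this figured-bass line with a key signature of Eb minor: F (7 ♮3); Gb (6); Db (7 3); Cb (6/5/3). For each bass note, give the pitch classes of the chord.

F (7/5/♮3): F, A, Cb, Eb.
Gb (6/3): Gb, Bb, Eb.
Db (7/5/3): Db, F, Ab, Cb.
Cb (6/5/3): Cb, Eb, Gb, Ab.

F, A, Cb, Eb | Gb, Bb, Eb | Db, F, Ab, Cb | Cb, Eb, Gb, Ab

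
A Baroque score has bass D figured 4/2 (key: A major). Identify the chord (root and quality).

E dominant seventh

The figures 4/2 indicate a seventh chord in third inversion.
In third inversion the root lies a second above the bass: a second above D in A major is E.
The chord tones are D, E, G#, B, giving E dominant seventh.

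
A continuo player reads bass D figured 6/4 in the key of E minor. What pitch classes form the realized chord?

A fourth above D in this key is G.
A sixth above D in this key is B.
Together with the bass D, this spells G major in second inversion.

D, G, B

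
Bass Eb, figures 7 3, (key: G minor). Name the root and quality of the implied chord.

The figures 7 3 indicate a seventh chord in root position.
In root position the bass is the root, so the root is Eb.
The chord tones are Eb, G, Bb, D, giving Eb major seventh.

Eb major seventh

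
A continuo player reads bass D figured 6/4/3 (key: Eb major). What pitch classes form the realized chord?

A third above D in this key is F.
A fourth above D in this key is G.
A sixth above D in this key is Bb.
Together with the bass D, this spells G minor seventh in second inversion.

D, F, G, Bb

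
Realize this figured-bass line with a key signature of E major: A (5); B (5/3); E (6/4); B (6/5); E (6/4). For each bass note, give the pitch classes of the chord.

A, C#, E | B, D#, F# | E, A, C# | B, D#, F#, G# | E, A, C#

A (5/3): A, C#, E.
B (5/3): B, D#, F#.
E (6/4): E, A, C#.
B (6/5/3): B, D#, F#, G#.
E (6/4): E, A, C#.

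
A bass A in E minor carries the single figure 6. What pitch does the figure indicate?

Counting 5 letter steps above A lands on F; in E minor, that letter is F#.

F#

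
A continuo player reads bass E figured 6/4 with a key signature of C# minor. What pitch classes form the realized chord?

E, A, C#

A fourth above E in this key is A.
A sixth above E in this key is C#.
Together with the bass E, this spells A major in second inversion.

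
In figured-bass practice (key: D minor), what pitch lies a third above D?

F

Counting 2 letter steps above D lands on F; in D minor, that letter is F.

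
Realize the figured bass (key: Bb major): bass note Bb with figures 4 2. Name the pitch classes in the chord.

Bb, C, Eb, G

The written figures 4 2 are shorthand for 6/4/2: the 6 is implied.
A second above Bb in this key is C.
A fourth above Bb in this key is Eb.
A sixth above Bb in this key is G.
Together with the bass Bb, this spells C minor seventh in third inversion.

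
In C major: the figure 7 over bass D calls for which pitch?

C

Counting 6 letter steps above D lands on C; in C major, that letter is C.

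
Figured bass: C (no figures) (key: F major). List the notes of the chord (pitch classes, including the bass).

C, E, G

An unfigured bass implies 5/3.
A third above C in this key is E.
A fifth above C in this key is G.
Together with the bass C, this spells C major in root position.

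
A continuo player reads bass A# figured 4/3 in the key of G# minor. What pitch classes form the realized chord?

A#, C#, D#, F#

The written figures 4/3 are shorthand for 6/4/3: the 6 is implied.
A third above A# in this key is C#.
A fourth above A# in this key is D#.
A sixth above A# in this key is F#.
Together with the bass A#, this spells D# minor seventh in second inversion.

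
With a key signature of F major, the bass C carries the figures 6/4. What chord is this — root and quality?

F major

The figures 6/4 indicate a triad in second inversion.
In second inversion the root lies a fourth above the bass: a fourth above C in F major is F.
The chord tones are C, F, A, giving F major.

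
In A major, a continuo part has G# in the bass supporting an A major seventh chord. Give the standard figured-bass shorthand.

4/2

G# is the seventh of A major seventh, so the chord is in third inversion.
A seventh chord in third inversion is figured 6/4/2, conventionally abbreviated 4/2.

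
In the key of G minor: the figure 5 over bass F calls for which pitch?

C

Counting 4 letter steps above F lands on C; in G minor, that letter is C.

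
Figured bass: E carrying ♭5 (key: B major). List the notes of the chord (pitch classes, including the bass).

The written figures ♭5 are shorthand for 5/3: the 3 is implied.
A third above E in this key is G#.
A fifth above E in this key is B, lowered to Bb by the flat.

E, G#, Bb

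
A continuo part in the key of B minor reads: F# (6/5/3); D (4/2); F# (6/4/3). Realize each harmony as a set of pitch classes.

F#, A, C#, D | D, E, G, B | F#, A, B, D

F# (6/5/3): F#, A, C#, D.
D (6/4/2): D, E, G, B.
F# (6/4/3): F#, A, B, D.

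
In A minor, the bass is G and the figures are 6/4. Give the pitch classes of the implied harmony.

A fourth above G in this key is C.
A sixth above G in this key is E.
Together with the bass G, this spells C major in second inversion.

G, C, E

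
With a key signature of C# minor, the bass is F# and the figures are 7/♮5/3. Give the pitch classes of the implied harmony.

F#, A, C, E

A third above F# in this key is A.
A fifth above F# in this key is C#, made natural (C) by the ♮ figure.
A seventh above F# in this key is E.
Together with the bass F#, this spells F# half-diminished seventh in root position.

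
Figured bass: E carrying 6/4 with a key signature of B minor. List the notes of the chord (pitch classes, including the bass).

E, A, C#

A fourth above E in this key is A.
A sixth above E in this key is C#.
Together with the bass E, this spells A major in second inversion.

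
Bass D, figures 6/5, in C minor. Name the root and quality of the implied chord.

Bb dominant seventh

The figures 6/5 indicate a seventh chord in first inversion.
In first inversion the root lies a sixth above the bass: a sixth above D in C minor is Bb.
The chord tones are D, F, Ab, Bb, giving Bb dominant seventh.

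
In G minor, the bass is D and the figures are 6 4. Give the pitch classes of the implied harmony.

D, G, Bb

A fourth above D in this key is G.
A sixth above D in this key is Bb.
Together with the bass D, this spells G minor in second inversion.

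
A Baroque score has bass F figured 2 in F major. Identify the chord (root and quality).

G minor seventh

The figures 2 indicate a seventh chord in third inversion.
In third inversion the root lies a second above the bass: a second above F in F major is G.
The chord tones are F, G, Bb, D, giving G minor seventh.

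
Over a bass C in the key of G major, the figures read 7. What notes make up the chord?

C, E, G, B

The written figures 7 are shorthand for 7/5/3: the 5/3 are implied.
A third above C in this key is E.
A fifth above C in this key is G.
A seventh above C in this key is B.
Together with the bass C, this spells C major seventh in root position.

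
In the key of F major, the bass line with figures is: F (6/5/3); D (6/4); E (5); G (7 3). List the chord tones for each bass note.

F (6/5/3): F, A, C, D.
D (6/4): D, G, Bb.
E (5/3): E, G, Bb.
G (7/5/3): G, Bb, D, F.

F, A, C, D | D, G, Bb | E, G, Bb | G, Bb, D, F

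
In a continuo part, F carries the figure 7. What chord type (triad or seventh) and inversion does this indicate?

seventh chord, root position

7 is shorthand for 7/5/3.
Intervals of 7/5/3 above the bass form a seventh chord; the bass is the root, so this is root position.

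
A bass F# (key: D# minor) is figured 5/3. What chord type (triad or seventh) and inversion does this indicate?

Intervals of 5/3 above the bass form a triad; the bass is the root, so this is root position.

triad, root position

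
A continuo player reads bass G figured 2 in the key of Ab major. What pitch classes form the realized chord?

G, Ab, C, Eb

The written figures 2 are shorthand for 6/4/2: the 6/4 are implied.
A second above G in this key is Ab.
A fourth above G in this key is C.
A sixth above G in this key is Eb.
Together with the bass G, this spells Ab major seventh in third inversion.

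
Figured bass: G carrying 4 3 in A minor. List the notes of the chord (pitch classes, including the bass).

The written figures 4 3 are shorthand for 6/4/3: the 6 is implied.
A third above G in this key is B.
A fourth above G in this key is C.
A sixth above G in this key is E.
Together with the bass G, this spells C major seventh in second inversion.

G, B, C, E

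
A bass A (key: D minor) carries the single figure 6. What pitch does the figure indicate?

F

Counting 5 letter steps above A lands on F; in D minor, that letter is F.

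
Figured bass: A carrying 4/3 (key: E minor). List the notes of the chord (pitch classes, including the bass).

A, C, D, F#

The written figures 4/3 are shorthand for 6/4/3: the 6 is implied.
A third above A in this key is C.
A fourth above A in this key is D.
A sixth above A in this key is F#.
Together with the bass A, this spells D dominant seventh in second inversion.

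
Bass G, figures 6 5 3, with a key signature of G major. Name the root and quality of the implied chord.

E minor seventh

The figures 6 5 3 indicate a seventh chord in first inversion.
In first inversion the root lies a sixth above the bass: a sixth above G in G major is E.
The chord tones are G, B, D, E, giving E minor seventh.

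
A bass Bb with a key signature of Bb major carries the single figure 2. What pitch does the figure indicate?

Counting 1 letter step above Bb lands on C; in Bb major, that letter is C.

C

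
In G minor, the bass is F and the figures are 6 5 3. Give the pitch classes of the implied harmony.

F, A, C, D

A third above F in this key is A.
A fifth above F in this key is C.
A sixth above F in this key is D.
Together with the bass F, this spells D minor seventh in first inversion.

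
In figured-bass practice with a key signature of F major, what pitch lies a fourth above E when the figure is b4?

Counting 3 letter steps above E lands on A; in F major, that letter is A.
The b4 figure lowers it a semitone, giving Ab.

Ab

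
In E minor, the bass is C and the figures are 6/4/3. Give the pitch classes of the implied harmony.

A third above C in this key is E.
A fourth above C in this key is F#.
A sixth above C in this key is A.
Together with the bass C, this spells F# half-diminished seventh in second inversion.

C, E, F#, A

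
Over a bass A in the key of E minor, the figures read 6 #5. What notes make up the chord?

The written figures 6 #5 are shorthand for 6/5/3: the 3 is implied.
A third above A in this key is C.
A fifth above A in this key is E, raised to E# by the sharp.
A sixth above A in this key is F#.

A, C, E#, F#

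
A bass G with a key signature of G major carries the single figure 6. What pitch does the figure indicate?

Counting 5 letter steps above G lands on E; in G major, that letter is E.

E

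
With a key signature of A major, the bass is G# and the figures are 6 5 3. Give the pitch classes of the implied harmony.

A third above G# in this key is B.
A fifth above G# in this key is D.
A sixth above G# in this key is E.
Together with the bass G#, this spells E dominant seventh in first inversion.

G#, B, D, E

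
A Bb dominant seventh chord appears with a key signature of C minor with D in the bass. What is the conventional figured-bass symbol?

D is the third of Bb dominant seventh, so the chord is in first inversion.
A seventh chord in first inversion is figured 6/5/3, conventionally abbreviated 6/5.

6/5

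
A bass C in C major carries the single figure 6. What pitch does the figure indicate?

A

Counting 5 letter steps above C lands on A; in C major, that letter is A.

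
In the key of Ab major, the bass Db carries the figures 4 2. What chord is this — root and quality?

Eb dominant seventh

The figures 4 2 indicate a seventh chord in third inversion.
In third inversion the root lies a second above the bass: a second above Db in Ab major is Eb.
The chord tones are Db, Eb, G, Bb, giving Eb dominant seventh.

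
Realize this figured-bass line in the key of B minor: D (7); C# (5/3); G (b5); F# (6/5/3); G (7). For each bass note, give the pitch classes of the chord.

D (7/5/3): D, F#, A, C#.
C# (5/3): C#, E, G.
G (b5/3): G, B, Db.
F# (6/5/3): F#, A, C#, D.
G (7/5/3): G, B, D, F#.

D, F#, A, C# | C#, E, G | G, B, Db | F#, A, C#, D | G, B, D, F#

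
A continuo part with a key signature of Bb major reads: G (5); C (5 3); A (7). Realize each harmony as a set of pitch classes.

G, Bb, D | C, Eb, G | A, C, Eb, G

G (5/3): G, Bb, D.
C (5/3): C, Eb, G.
A (7/5/3): A, C, Eb, G.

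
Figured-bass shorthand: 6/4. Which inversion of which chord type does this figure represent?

Intervals of 6/4 above the bass form a triad; the bass is the fifth, so this is second inversion.

triad, second inversion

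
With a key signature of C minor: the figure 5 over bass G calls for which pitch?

Counting 4 letter steps above G lands on D; in C minor, that letter is D.

D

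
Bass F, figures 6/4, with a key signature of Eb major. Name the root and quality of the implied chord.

Bb major

The figures 6/4 indicate a triad in second inversion.
In second inversion the root lies a fourth above the bass: a fourth above F in Eb major is Bb.
The chord tones are F, Bb, D, giving Bb major.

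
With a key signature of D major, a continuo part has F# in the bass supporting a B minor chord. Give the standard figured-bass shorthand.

F# is the fifth of B minor, so the chord is in second inversion.
A triad in second inversion is figured 6/4, conventionally abbreviated 6/4.

6/4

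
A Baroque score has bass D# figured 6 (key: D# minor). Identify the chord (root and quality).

The figures 6 indicate a triad in first inversion.
In first inversion the root lies a sixth above the bass: a sixth above D# in D# minor is B.
The chord tones are D#, F#, B, giving B major.

B major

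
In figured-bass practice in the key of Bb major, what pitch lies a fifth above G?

Counting 4 letter steps above G lands on D; in Bb major, that letter is D.

D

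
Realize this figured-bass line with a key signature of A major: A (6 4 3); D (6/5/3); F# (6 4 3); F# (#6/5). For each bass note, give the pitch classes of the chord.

A, C#, D, F# | D, F#, A, B | F#, A, B, D | F#, A, C#, D#

A (6/4/3): A, C#, D, F#.
D (6/5/3): D, F#, A, B.
F# (6/4/3): F#, A, B, D.
F# (#6/5/3): F#, A, C#, D#.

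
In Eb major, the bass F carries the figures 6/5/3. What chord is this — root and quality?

The figures 6/5/3 indicate a seventh chord in first inversion.
In first inversion the root lies a sixth above the bass: a sixth above F in Eb major is D.
The chord tones are F, Ab, C, D, giving D half-diminished seventh.

D half-diminished seventh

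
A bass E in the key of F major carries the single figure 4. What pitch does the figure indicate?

Counting 3 letter steps above E lands on A; in F major, that letter is A.

A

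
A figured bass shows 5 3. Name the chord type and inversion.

Intervals of 5/3 above the bass form a triad; the bass is the root, so this is root position.

triad, root position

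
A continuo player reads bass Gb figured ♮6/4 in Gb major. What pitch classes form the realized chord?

A fourth above Gb in this key is Cb.
A sixth above Gb in this key is Eb, made natural (E) by the ♮ figure.

Gb, Cb, E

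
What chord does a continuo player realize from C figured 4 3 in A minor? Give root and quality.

The figures 4 3 indicate a seventh chord in second inversion.
In second inversion the root lies a fourth above the bass: a fourth above C in A minor is F.
The chord tones are C, E, F, A, giving F major seventh.

F major seventh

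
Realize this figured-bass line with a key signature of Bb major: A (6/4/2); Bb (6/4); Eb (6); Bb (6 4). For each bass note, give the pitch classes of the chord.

A (6/4/2): A, Bb, D, F.
Bb (6/4): Bb, Eb, G.
Eb (6/3): Eb, G, C.
Bb (6/4): Bb, Eb, G.

A, Bb, D, F | Bb, Eb, G | Eb, G, C | Bb, Eb, G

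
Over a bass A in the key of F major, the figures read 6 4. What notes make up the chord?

A fourth above A in this key is D.
A sixth above A in this key is F.
Together with the bass A, this spells D minor in second inversion.

A, D, F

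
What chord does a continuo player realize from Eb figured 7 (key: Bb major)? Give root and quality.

The figures 7 indicate a seventh chord in root position.
In root position the bass is the root, so the root is Eb.
The chord tones are Eb, G, Bb, D, giving Eb major seventh.

Eb major seventh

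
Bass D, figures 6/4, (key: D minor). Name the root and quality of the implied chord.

The figures 6/4 indicate a triad in second inversion.
In second inversion the root lies a fourth above the bass: a fourth above D in D minor is G.
The chord tones are D, G, Bb, giving G minor.

G minor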